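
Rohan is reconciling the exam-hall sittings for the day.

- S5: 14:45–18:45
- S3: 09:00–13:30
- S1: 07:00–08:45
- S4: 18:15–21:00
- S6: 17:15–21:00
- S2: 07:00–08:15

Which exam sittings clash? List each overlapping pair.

S1 & S2, S4 & S5, S4 & S6, S5 & S6

Sorted by start: S1, S2, S3, S5, S6, S4.
S2 starts before S1 ends → S1 and S2 overlap.
S3 starts after S1 ends — done with S1.
S3 starts after S2 ends — done with S2.
S5 starts after S3 ends — done with S3.
S6 starts before S5 ends → S5 and S6 overlap.
S4 starts before S5 ends → S5 and S4 overlap.
S4 starts before S6 ends → S6 and S4 overlap.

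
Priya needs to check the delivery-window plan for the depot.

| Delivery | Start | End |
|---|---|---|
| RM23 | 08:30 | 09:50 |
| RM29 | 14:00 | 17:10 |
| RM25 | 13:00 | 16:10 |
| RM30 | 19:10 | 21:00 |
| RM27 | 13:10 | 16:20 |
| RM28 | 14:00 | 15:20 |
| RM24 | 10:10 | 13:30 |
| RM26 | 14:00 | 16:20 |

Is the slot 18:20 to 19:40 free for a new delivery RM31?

No — it overlaps RM30

RM23: ends 09:50 at or before RM31 starts 18:20 → clear.
RM24: ends 13:30 at or before RM31 starts 18:20 → clear.
RM25: ends 16:10 at or before RM31 starts 18:20 → clear.
RM27: ends 16:20 at or before RM31 starts 18:20 → clear.
RM26: ends 16:20 at or before RM31 starts 18:20 → clear.
RM28: ends 15:20 at or before RM31 starts 18:20 → clear.
RM29: ends 17:10 at or before RM31 starts 18:20 → clear.
RM30: starts 19:10 before RM31 ends 19:40, and ends 21:00 after RM31 starts 18:20 → overlap.
RM31 overlaps RM30.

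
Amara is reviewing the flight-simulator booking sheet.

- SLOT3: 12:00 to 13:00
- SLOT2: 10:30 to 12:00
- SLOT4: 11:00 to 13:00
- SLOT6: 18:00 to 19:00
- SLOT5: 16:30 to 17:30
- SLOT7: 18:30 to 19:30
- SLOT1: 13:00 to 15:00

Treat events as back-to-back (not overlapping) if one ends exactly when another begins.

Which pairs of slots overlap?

SLOT2 & SLOT4, SLOT3 & SLOT4, SLOT6 & SLOT7

Sorted by start: SLOT2, SLOT4, SLOT3, SLOT1, SLOT5, SLOT6, SLOT7.
SLOT4 starts before SLOT2 ends → SLOT2 and SLOT4 overlap.
SLOT3 starts exactly when SLOT2 ends (back-to-back, no overlap) — done with SLOT2.
SLOT3 starts before SLOT4 ends → SLOT4 and SLOT3 overlap.
SLOT1 starts exactly when SLOT4 ends (back-to-back, no overlap) — done with SLOT4.
SLOT1 starts exactly when SLOT3 ends (back-to-back, no overlap) — done with SLOT3.
SLOT5 starts after SLOT1 ends — done with SLOT1.
SLOT6 starts after SLOT5 ends — done with SLOT5.
SLOT7 starts before SLOT6 ends → SLOT6 and SLOT7 overlap.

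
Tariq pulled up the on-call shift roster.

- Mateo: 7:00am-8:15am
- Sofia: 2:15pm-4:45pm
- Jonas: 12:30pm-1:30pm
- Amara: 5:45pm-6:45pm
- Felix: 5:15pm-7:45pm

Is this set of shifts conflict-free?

No

Check each pair: they overlap iff neither finishes before the other starts.
Sorted by start: Mateo, Jonas, Sofia, Felix, Amara.
Jonas starts after Mateo ends; Mateo is clear from here.
Sofia starts after Jonas ends; Jonas is clear from here.
Felix starts after Sofia ends; Sofia is clear from here.
Amara starts before Felix ends → Felix and Amara overlap.
That's a conflict, so the schedule is not conflict-free.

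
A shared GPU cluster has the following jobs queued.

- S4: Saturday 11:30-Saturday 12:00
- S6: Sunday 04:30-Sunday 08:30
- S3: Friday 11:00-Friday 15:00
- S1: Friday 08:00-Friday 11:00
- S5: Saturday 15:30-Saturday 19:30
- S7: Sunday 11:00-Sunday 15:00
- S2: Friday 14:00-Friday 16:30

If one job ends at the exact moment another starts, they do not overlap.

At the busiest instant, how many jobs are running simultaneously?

Sweep the timeline, counting +1 at each start and −1 at each end (ends before starts at a tie):
Friday 08:00 start S1 → 1
Friday 11:00 end S1 → 0
Friday 11:00 start S3 → 1
Friday 14:00 start S2 → 2
Friday 15:00 end S3 → 1
Friday 16:30 end S2 → 0
Saturday 11:30 start S4 → 1
Saturday 12:00 end S4 → 0
Saturday 15:30 start S5 → 1
Saturday 19:30 end S5 → 0
Sunday 04:30 start S6 → 1
Sunday 08:30 end S6 → 0
Sunday 11:00 start S7 → 1
Sunday 15:00 end S7 → 0
Peak is 2, at Friday 14:00 (S2, S3).

2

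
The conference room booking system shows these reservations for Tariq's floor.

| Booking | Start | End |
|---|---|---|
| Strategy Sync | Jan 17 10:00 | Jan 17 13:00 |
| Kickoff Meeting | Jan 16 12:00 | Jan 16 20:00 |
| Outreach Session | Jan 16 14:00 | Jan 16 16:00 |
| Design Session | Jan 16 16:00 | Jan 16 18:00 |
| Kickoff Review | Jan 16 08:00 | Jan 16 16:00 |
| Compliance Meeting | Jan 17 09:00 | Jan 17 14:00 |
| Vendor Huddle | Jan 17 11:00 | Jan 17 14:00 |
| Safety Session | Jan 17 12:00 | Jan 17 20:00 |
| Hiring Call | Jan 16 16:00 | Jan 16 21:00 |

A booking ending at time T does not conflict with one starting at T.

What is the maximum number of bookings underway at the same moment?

4

Sort all start/end points and keep a running count:
Jan 16 08:00 start Kickoff Review → 1
Jan 16 12:00 start Kickoff Meeting → 2
Jan 16 14:00 start Outreach Session → 3
Jan 16 16:00 end Kickoff Review → 2
Jan 16 16:00 end Outreach Session → 1
Jan 16 16:00 start Design Session → 2
Jan 16 16:00 start Hiring Call → 3
Jan 16 18:00 end Design Session → 2
Jan 16 20:00 end Kickoff Meeting → 1
Jan 16 21:00 end Hiring Call → 0
Jan 17 09:00 start Compliance Meeting → 1
Jan 17 10:00 start Strategy Sync → 2
Jan 17 11:00 start Vendor Huddle → 3
Jan 17 12:00 start Safety Session → 4
Jan 17 13:00 end Strategy Sync → 3
Jan 17 14:00 end Compliance Meeting → 2
Jan 17 14:00 end Vendor Huddle → 1
Jan 17 20:00 end Safety Session → 0
Peak is 4, at Jan 17 12:00 (Compliance Meeting, Safety Session, Strategy Sync, Vendor Huddle).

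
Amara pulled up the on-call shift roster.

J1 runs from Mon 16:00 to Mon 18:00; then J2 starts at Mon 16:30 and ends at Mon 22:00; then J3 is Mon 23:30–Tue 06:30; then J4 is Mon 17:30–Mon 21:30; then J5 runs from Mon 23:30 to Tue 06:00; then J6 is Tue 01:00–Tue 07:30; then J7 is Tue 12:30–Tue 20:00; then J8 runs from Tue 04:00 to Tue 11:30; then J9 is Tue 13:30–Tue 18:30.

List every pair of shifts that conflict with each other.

Sorted by start: J1, J2, J4, J3, J5, J6, J8, J7, J9.
J2 starts before J1 ends → J1 and J2 overlap.
J4 starts before J1 ends → J1 and J4 overlap.
J3 starts after J1 ends — done with J1.
J4 starts before J2 ends → J2 and J4 overlap.
J3 starts after J2 ends — done with J2.
J3 starts after J4 ends — done with J4.
J5 starts before J3 ends → J3 and J5 overlap.
J6 starts before J3 ends → J3 and J6 overlap.
J8 starts before J3 ends → J3 and J8 overlap.
J7 starts after J3 ends — done with J3.
J6 starts before J5 ends → J5 and J6 overlap.
J8 starts before J5 ends → J5 and J8 overlap.
J7 starts after J5 ends — done with J5.
J8 starts before J6 ends → J6 and J8 overlap.
J7 starts after J6 ends — done with J6.
J7 starts after J8 ends — done with J8.
J9 starts before J7 ends → J7 and J9 overlap.

J1 & J2, J1 & J4, J2 & J4, J3 & J5, J3 & J6, J3 & J8, J5 & J6, J5 & J8, J6 & J8, J7 & J9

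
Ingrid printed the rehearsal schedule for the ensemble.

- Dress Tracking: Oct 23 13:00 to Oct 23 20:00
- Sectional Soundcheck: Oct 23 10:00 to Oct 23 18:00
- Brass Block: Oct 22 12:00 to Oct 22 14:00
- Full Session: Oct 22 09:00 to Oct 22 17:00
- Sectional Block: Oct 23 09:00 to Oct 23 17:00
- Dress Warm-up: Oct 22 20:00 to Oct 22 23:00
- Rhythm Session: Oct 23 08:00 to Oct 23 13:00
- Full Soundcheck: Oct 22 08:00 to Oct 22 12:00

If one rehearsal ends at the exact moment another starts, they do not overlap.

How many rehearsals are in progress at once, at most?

3

Sweep the timeline, counting +1 at each start and −1 at each end (ends before starts at a tie):
Oct 22 08:00 start Full Soundcheck → 1
Oct 22 09:00 start Full Session → 2
Oct 22 12:00 end Full Soundcheck → 1
Oct 22 12:00 start Brass Block → 2
Oct 22 14:00 end Brass Block → 1
Oct 22 17:00 end Full Session → 0
Oct 22 20:00 start Dress Warm-up → 1
Oct 22 23:00 end Dress Warm-up → 0
Oct 23 08:00 start Rhythm Session → 1
Oct 23 09:00 start Sectional Block → 2
Oct 23 10:00 start Sectional Soundcheck → 3
Oct 23 13:00 end Rhythm Session → 2
Oct 23 13:00 start Dress Tracking → 3
Oct 23 17:00 end Sectional Block → 2
Oct 23 18:00 end Sectional Soundcheck → 1
Oct 23 20:00 end Dress Tracking → 0
Peak is 3, at Oct 23 10:00 (Rhythm Session, Sectional Block, Sectional Soundcheck).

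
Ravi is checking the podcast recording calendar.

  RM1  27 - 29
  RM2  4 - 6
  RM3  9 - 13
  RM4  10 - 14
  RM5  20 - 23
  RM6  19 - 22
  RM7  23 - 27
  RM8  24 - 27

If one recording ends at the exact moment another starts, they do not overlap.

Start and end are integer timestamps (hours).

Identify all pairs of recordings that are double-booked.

RM3 & RM4, RM5 & RM6, RM7 & RM8

Sorted by start: RM2, RM3, RM4, RM6, RM5, RM7, RM8, RM1.
RM3 starts after RM2 ends, so RM2 has no further overlaps.
RM4 starts before RM3 ends → RM3 and RM4 overlap.
RM6 starts after RM3 ends, so RM3 has no further overlaps.
RM6 starts after RM4 ends, so RM4 has no further overlaps.
RM5 starts before RM6 ends → RM6 and RM5 overlap.
RM7 starts after RM6 ends, so RM6 has no further overlaps.
RM7 starts exactly when RM5 ends (back-to-back, no overlap), so RM5 has no further overlaps.
RM8 starts before RM7 ends → RM7 and RM8 overlap.
RM1 starts exactly when RM7 ends (back-to-back, no overlap).
RM1 starts exactly when RM8 ends (back-to-back, no overlap).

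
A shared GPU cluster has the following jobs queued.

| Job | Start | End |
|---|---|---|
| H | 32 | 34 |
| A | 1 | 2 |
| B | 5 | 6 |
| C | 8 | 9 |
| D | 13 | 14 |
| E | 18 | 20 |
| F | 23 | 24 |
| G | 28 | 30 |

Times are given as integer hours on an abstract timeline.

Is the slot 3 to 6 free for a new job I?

A: ends 2 at or before I starts 3 → clear.
B: starts 5 before I ends 6, and ends 6 after I starts 3 → overlap.
C: starts 8 at or after I ends 6 → clear.
D: starts 13 at or after I ends 6 → clear.
E: starts 18 at or after I ends 6 → clear.
F: starts 23 at or after I ends 6 → clear.
G: starts 28 at or after I ends 6 → clear.
H: starts 32 at or after I ends 6 → clear.
I overlaps B.

No — it overlaps B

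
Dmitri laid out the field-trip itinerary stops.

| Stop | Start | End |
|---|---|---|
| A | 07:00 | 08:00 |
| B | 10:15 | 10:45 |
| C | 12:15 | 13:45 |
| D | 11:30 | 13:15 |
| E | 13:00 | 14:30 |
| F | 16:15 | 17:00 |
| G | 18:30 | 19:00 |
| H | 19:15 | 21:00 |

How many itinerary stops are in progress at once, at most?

3

Sort all start/end points and keep a running count:
07:00 start A → 1
08:00 end A → 0
10:15 start B → 1
10:45 end B → 0
11:30 start D → 1
12:15 start C → 2
13:00 start E → 3
13:15 end D → 2
13:45 end C → 1
14:30 end E → 0
16:15 start F → 1
17:00 end F → 0
18:30 start G → 1
19:00 end G → 0
19:15 start H → 1
21:00 end H → 0
Peak is 3, at 13:00 (C, D, E).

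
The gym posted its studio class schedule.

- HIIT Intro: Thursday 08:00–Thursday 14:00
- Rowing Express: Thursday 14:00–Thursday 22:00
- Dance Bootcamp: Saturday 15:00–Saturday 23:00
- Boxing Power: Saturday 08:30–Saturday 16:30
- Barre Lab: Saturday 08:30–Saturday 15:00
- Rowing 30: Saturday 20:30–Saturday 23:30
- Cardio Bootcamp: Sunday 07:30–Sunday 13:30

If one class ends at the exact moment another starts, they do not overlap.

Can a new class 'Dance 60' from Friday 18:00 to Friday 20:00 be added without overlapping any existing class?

Yes — the slot is free

HIIT Intro: ends Thursday 14:00 at or before Dance 60 starts Friday 18:00 → clear.
Rowing Express: ends Thursday 22:00 at or before Dance 60 starts Friday 18:00 → clear.
Boxing Power: starts Saturday 08:30 at or after Dance 60 ends Friday 20:00 → clear.
Barre Lab: starts Saturday 08:30 at or after Dance 60 ends Friday 20:00 → clear.
Dance Bootcamp: starts Saturday 15:00 at or after Dance 60 ends Friday 20:00 → clear.
Rowing 30: starts Saturday 20:30 at or after Dance 60 ends Friday 20:00 → clear.
Cardio Bootcamp: starts Sunday 07:30 at or after Dance 60 ends Friday 20:00 → clear.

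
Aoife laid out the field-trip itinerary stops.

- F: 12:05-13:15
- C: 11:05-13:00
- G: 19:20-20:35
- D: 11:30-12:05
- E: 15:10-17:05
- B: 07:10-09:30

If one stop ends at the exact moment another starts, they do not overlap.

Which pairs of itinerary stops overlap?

C & D, C & F

Sorted by start: B, C, D, F, E, G.
C starts after B ends; B is clear from here.
D starts before C ends → C and D overlap.
F starts before C ends → C and F overlap.
E starts after C ends; C is clear from here.
F starts exactly when D ends (back-to-back, no overlap); D is clear from here.
E starts after F ends; F is clear from here.
G starts after E ends.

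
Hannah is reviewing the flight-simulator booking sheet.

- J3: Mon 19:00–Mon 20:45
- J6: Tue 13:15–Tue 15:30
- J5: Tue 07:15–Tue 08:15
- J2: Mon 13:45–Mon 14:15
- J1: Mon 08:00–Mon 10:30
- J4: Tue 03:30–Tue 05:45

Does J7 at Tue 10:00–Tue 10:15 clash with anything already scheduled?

J1: ends Mon 10:30 at or before J7 starts Tue 10:00 → clear.
J2: ends Mon 14:15 at or before J7 starts Tue 10:00 → clear.
J3: ends Mon 20:45 at or before J7 starts Tue 10:00 → clear.
J4: ends Tue 05:45 at or before J7 starts Tue 10:00 → clear.
J5: ends Tue 08:15 at or before J7 starts Tue 10:00 → clear.
J6: starts Tue 13:15 at or after J7 ends Tue 10:15 → clear.

No — it doesn't clash with anything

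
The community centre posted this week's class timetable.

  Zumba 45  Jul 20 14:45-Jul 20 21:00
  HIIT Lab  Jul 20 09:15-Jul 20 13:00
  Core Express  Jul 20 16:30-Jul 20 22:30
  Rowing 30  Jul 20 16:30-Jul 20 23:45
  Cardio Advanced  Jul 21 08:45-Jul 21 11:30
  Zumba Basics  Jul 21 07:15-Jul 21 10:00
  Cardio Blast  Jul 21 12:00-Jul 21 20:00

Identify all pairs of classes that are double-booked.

Sorted by start: HIIT Lab, Zumba 45, Core Express, Rowing 30, Zumba Basics, Cardio Advanced, Cardio Blast.
Zumba 45 starts after HIIT Lab ends — done with HIIT Lab.
Core Express starts before Zumba 45 ends → Zumba 45 and Core Express overlap.
Rowing 30 starts before Zumba 45 ends → Zumba 45 and Rowing 30 overlap.
Zumba Basics starts after Zumba 45 ends — done with Zumba 45.
Rowing 30 starts before Core Express ends → Core Express and Rowing 30 overlap.
Zumba Basics starts after Core Express ends — done with Core Express.
Zumba Basics starts after Rowing 30 ends — done with Rowing 30.
Cardio Advanced starts before Zumba Basics ends → Zumba Basics and Cardio Advanced overlap.
Cardio Blast starts after Zumba Basics ends.
Cardio Blast starts after Cardio Advanced ends.

Cardio Advanced & Zumba Basics, Core Express & Rowing 30, Core Express & Zumba 45, Rowing 30 & Zumba 45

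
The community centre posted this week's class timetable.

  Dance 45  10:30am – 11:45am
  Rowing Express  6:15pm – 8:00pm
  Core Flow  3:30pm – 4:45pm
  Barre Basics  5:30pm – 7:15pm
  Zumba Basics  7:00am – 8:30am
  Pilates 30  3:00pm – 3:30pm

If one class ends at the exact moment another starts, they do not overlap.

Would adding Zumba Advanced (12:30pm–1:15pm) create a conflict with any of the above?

Zumba Basics: ends 8:30am at or before Zumba Advanced starts 12:30pm → clear.
Dance 45: ends 11:45am at or before Zumba Advanced starts 12:30pm → clear.
Pilates 30: starts 3:00pm at or after Zumba Advanced ends 1:15pm → clear.
Core Flow: starts 3:30pm at or after Zumba Advanced ends 1:15pm → clear.
Barre Basics: starts 5:30pm at or after Zumba Advanced ends 1:15pm → clear.
Rowing Express: starts 6:15pm at or after Zumba Advanced ends 1:15pm → clear.

No — it doesn't clash with anything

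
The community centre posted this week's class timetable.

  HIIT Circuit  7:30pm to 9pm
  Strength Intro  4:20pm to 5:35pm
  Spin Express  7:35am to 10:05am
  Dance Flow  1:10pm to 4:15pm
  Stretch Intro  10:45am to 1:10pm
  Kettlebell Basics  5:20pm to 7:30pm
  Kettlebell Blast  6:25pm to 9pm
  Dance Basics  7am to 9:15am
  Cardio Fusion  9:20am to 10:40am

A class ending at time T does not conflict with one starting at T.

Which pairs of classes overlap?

Sorted by start: Dance Basics, Spin Express, Cardio Fusion, Stretch Intro, Dance Flow, Strength Intro, Kettlebell Basics, Kettlebell Blast, HIIT Circuit.
Spin Express starts before Dance Basics ends → Dance Basics and Spin Express overlap.
Cardio Fusion starts after Dance Basics ends, so Dance Basics has no further overlaps.
Cardio Fusion starts before Spin Express ends → Spin Express and Cardio Fusion overlap.
Stretch Intro starts after Spin Express ends, so Spin Express has no further overlaps.
Stretch Intro starts after Cardio Fusion ends, so Cardio Fusion has no further overlaps.
Dance Flow starts exactly when Stretch Intro ends (back-to-back, no overlap), so Stretch Intro has no further overlaps.
Strength Intro starts after Dance Flow ends, so Dance Flow has no further overlaps.
Kettlebell Basics starts before Strength Intro ends → Strength Intro and Kettlebell Basics overlap.
Kettlebell Blast starts after Strength Intro ends, so Strength Intro has no further overlaps.
Kettlebell Blast starts before Kettlebell Basics ends → Kettlebell Basics and Kettlebell Blast overlap.
HIIT Circuit starts exactly when Kettlebell Basics ends (back-to-back, no overlap).
HIIT Circuit starts before Kettlebell Blast ends → Kettlebell Blast and HIIT Circuit overlap.

Cardio Fusion & Spin Express, Dance Basics & Spin Express, HIIT Circuit & Kettlebell Blast, Kettlebell Basics & Kettlebell Blast, Kettlebell Basics & Strength Intro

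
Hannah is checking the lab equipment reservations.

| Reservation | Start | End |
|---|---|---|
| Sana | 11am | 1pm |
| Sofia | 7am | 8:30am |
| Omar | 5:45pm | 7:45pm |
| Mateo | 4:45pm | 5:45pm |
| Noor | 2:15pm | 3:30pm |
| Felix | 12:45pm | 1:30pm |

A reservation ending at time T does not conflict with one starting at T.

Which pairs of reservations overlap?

Felix & Sana

Check each pair: they overlap iff neither finishes before the other starts.
Sorted by start: Sofia, Sana, Felix, Noor, Mateo, Omar.
Sana starts after Sofia ends — done with Sofia.
Felix starts before Sana ends → Sana and Felix overlap.
Noor starts after Sana ends — done with Sana.
Noor starts after Felix ends — done with Felix.
Mateo starts after Noor ends — done with Noor.
Omar starts exactly when Mateo ends (back-to-back, no overlap).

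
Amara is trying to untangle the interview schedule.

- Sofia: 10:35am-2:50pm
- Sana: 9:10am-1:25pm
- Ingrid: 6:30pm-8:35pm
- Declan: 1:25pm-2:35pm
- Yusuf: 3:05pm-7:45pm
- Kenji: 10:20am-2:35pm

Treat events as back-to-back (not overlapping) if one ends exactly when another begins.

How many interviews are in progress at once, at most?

Sweep the timeline, counting +1 at each start and −1 at each end (ends before starts at a tie):
9:10am start Sana → 1
10:20am start Kenji → 2
10:35am start Sofia → 3
1:25pm end Sana → 2
1:25pm start Declan → 3
2:35pm end Declan → 2
2:35pm end Kenji → 1
2:50pm end Sofia → 0
3:05pm start Yusuf → 1
6:30pm start Ingrid → 2
7:45pm end Yusuf → 1
8:35pm end Ingrid → 0
Peak is 3, at 10:35am (Kenji, Sana, Sofia).

3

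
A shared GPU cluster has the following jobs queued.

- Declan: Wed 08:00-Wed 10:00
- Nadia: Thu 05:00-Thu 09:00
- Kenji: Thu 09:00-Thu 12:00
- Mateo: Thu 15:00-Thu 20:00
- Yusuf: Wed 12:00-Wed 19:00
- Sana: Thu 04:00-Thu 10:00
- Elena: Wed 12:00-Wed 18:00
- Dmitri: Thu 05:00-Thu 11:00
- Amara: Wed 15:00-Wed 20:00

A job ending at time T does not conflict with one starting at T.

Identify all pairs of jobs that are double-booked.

Amara & Elena, Amara & Yusuf, Dmitri & Kenji, Dmitri & Nadia, Dmitri & Sana, Elena & Yusuf, Kenji & Sana, Nadia & Sana

Sorted by start: Declan, Yusuf, Elena, Amara, Sana, Nadia, Dmitri, Kenji, Mateo.
Yusuf starts after Declan ends, so nothing later overlaps Declan either.
Elena starts before Yusuf ends → Yusuf and Elena overlap.
Amara starts before Yusuf ends → Yusuf and Amara overlap.
Sana starts after Yusuf ends, so nothing later overlaps Yusuf either.
Amara starts before Elena ends → Elena and Amara overlap.
Sana starts after Elena ends, so nothing later overlaps Elena either.
Sana starts after Amara ends, so nothing later overlaps Amara either.
Nadia starts before Sana ends → Sana and Nadia overlap.
Dmitri starts before Sana ends → Sana and Dmitri overlap.
Kenji starts before Sana ends → Sana and Kenji overlap.
Mateo starts after Sana ends.
Dmitri starts before Nadia ends → Nadia and Dmitri overlap.
Kenji starts exactly when Nadia ends (back-to-back, no overlap), so nothing later overlaps Nadia either.
Kenji starts before Dmitri ends → Dmitri and Kenji overlap.
Mateo starts after Dmitri ends.
Mateo starts after Kenji ends.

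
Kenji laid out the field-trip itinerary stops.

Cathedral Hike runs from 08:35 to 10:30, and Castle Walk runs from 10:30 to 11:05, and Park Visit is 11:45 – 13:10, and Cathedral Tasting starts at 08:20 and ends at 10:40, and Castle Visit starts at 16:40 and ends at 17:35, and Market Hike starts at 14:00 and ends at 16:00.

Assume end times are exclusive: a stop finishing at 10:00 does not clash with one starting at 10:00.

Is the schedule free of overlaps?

No

Check each pair: they overlap iff neither finishes before the other starts.
Sorted by start: Cathedral Tasting, Cathedral Hike, Castle Walk, Park Visit, Market Hike, Castle Visit.
Cathedral Hike starts before Cathedral Tasting ends → Cathedral Tasting and Cathedral Hike overlap.
That's a conflict, so the schedule is not conflict-free.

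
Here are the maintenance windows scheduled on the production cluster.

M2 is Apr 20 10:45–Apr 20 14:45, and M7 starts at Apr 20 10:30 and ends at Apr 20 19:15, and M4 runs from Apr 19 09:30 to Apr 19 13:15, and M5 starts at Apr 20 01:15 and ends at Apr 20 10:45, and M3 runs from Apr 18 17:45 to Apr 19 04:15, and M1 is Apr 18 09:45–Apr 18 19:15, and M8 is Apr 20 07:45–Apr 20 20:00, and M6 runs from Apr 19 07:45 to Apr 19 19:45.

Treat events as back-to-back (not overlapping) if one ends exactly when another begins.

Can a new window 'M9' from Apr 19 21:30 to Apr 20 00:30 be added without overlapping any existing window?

M1: ends Apr 18 19:15 at or before M9 starts Apr 19 21:30 → clear.
M3: ends Apr 19 04:15 at or before M9 starts Apr 19 21:30 → clear.
M6: ends Apr 19 19:45 at or before M9 starts Apr 19 21:30 → clear.
M4: ends Apr 19 13:15 at or before M9 starts Apr 19 21:30 → clear.
M5: starts Apr 20 01:15 at or after M9 ends Apr 20 00:30 → clear.
M8: starts Apr 20 07:45 at or after M9 ends Apr 20 00:30 → clear.
M7: starts Apr 20 10:30 at or after M9 ends Apr 20 00:30 → clear.
M2: starts Apr 20 10:45 at or after M9 ends Apr 20 00:30 → clear.

Yes — the slot is free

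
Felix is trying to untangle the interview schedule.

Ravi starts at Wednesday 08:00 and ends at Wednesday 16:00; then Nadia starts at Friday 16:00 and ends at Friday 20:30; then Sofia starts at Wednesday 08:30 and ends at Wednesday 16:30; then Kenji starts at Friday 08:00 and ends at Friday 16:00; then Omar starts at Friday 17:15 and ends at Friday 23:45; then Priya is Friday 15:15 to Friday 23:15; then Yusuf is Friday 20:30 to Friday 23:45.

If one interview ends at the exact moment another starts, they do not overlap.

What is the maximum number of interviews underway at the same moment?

3

Sweep the timeline, counting +1 at each start and −1 at each end (ends before starts at a tie):
Wednesday 08:00 start Ravi → 1
Wednesday 08:30 start Sofia → 2
Wednesday 16:00 end Ravi → 1
Wednesday 16:30 end Sofia → 0
Friday 08:00 start Kenji → 1
Friday 15:15 start Priya → 2
Friday 16:00 end Kenji → 1
Friday 16:00 start Nadia → 2
Friday 17:15 start Omar → 3
Friday 20:30 end Nadia → 2
Friday 20:30 start Yusuf → 3
Friday 23:15 end Priya → 2
Friday 23:45 end Omar → 1
Friday 23:45 end Yusuf → 0
Peak is 3, at Friday 17:15 (Nadia, Omar, Priya).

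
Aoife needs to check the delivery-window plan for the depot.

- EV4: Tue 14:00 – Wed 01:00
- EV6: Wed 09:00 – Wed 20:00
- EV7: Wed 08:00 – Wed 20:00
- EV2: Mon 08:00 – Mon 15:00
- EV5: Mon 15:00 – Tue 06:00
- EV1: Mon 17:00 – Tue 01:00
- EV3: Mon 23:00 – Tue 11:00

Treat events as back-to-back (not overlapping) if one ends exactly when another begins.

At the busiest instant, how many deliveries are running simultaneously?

3

Sort all start/end points and keep a running count:
Mon 08:00 start EV2 → 1
Mon 15:00 end EV2 → 0
Mon 15:00 start EV5 → 1
Mon 17:00 start EV1 → 2
Mon 23:00 start EV3 → 3
Tue 01:00 end EV1 → 2
Tue 06:00 end EV5 → 1
Tue 11:00 end EV3 → 0
Tue 14:00 start EV4 → 1
Wed 01:00 end EV4 → 0
Wed 08:00 start EV7 → 1
Wed 09:00 start EV6 → 2
Wed 20:00 end EV6 → 1
Wed 20:00 end EV7 → 0
Peak is 3, at Mon 23:00 (EV1, EV3, EV5).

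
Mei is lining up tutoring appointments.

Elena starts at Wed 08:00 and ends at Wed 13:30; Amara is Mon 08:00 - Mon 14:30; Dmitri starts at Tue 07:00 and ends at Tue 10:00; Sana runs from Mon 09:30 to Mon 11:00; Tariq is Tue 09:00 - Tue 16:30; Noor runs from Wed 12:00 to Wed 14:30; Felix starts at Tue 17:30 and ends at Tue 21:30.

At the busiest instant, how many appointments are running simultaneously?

2

Sort all start/end points and keep a running count:
Mon 08:00 start Amara → 1
Mon 09:30 start Sana → 2
Mon 11:00 end Sana → 1
Mon 14:30 end Amara → 0
Tue 07:00 start Dmitri → 1
Tue 09:00 start Tariq → 2
Tue 10:00 end Dmitri → 1
Tue 16:30 end Tariq → 0
Tue 17:30 start Felix → 1
Tue 21:30 end Felix → 0
Wed 08:00 start Elena → 1
Wed 12:00 start Noor → 2
Wed 13:30 end Elena → 1
Wed 14:30 end Noor → 0
Peak is 2, at Mon 09:30 (Amara, Sana).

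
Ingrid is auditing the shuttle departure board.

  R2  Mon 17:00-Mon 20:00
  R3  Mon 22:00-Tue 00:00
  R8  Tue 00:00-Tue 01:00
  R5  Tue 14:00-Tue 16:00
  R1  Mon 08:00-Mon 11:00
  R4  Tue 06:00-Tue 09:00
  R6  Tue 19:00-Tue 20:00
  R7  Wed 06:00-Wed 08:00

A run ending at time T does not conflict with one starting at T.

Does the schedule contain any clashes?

No

Check each pair: they overlap iff neither finishes before the other starts.
Sorted by start: R1, R2, R3, R8, R4, R5, R6, R7.
R2 starts after R1 ends — done with R1.
R3 starts after R2 ends — done with R2.
R8 starts exactly when R3 ends (back-to-back, no overlap) — done with R3.
R4 starts after R8 ends — done with R8.
R5 starts after R4 ends — done with R4.
R6 starts after R5 ends — done with R5.
R7 starts after R6 ends.
Every pair is clear; the schedule has no overlaps.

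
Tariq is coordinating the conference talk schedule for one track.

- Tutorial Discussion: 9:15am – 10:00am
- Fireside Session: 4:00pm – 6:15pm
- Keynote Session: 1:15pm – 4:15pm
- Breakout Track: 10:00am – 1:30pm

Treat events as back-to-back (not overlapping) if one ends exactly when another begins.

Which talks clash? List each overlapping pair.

Breakout Track & Keynote Session, Fireside Session & Keynote Session

Check each pair: they overlap iff neither finishes before the other starts.
Sorted by start: Tutorial Discussion, Breakout Track, Keynote Session, Fireside Session.
Breakout Track starts exactly when Tutorial Discussion ends (back-to-back, no overlap), so nothing later overlaps Tutorial Discussion either.
Keynote Session starts before Breakout Track ends → Breakout Track and Keynote Session overlap.
Fireside Session starts after Breakout Track ends.
Fireside Session starts before Keynote Session ends → Keynote Session and Fireside Session overlap.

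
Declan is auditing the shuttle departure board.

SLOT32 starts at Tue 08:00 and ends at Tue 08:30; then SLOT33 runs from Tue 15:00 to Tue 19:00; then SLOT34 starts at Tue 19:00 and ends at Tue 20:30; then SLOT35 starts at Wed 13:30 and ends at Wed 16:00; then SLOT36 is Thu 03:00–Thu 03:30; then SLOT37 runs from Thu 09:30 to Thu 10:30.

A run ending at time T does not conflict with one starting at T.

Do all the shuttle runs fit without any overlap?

Check each pair: they overlap iff neither finishes before the other starts.
Sorted by start: SLOT32, SLOT33, SLOT34, SLOT35, SLOT36, SLOT37.
SLOT33 starts after SLOT32 ends, so SLOT32 has no further overlaps.
SLOT34 starts exactly when SLOT33 ends (back-to-back, no overlap), so SLOT33 has no further overlaps.
SLOT35 starts after SLOT34 ends, so SLOT34 has no further overlaps.
SLOT36 starts after SLOT35 ends, so SLOT35 has no further overlaps.
SLOT37 starts after SLOT36 ends.
Every pair is clear; the schedule has no overlaps.

Yes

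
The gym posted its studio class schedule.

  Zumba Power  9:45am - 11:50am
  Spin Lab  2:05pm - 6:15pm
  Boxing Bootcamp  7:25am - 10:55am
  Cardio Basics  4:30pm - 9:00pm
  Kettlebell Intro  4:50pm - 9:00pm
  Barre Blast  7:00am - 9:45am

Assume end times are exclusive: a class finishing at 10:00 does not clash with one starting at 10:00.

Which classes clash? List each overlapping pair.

Sorted by start: Barre Blast, Boxing Bootcamp, Zumba Power, Spin Lab, Cardio Basics, Kettlebell Intro.
Boxing Bootcamp starts before Barre Blast ends → Barre Blast and Boxing Bootcamp overlap.
Zumba Power starts exactly when Barre Blast ends (back-to-back, no overlap), so nothing later overlaps Barre Blast either.
Zumba Power starts before Boxing Bootcamp ends → Boxing Bootcamp and Zumba Power overlap.
Spin Lab starts after Boxing Bootcamp ends, so nothing later overlaps Boxing Bootcamp either.
Spin Lab starts after Zumba Power ends, so nothing later overlaps Zumba Power either.
Cardio Basics starts before Spin Lab ends → Spin Lab and Cardio Basics overlap.
Kettlebell Intro starts before Spin Lab ends → Spin Lab and Kettlebell Intro overlap.
Kettlebell Intro starts before Cardio Basics ends → Cardio Basics and Kettlebell Intro overlap.

Barre Blast & Boxing Bootcamp, Boxing Bootcamp & Zumba Power, Cardio Basics & Kettlebell Intro, Cardio Basics & Spin Lab, Kettlebell Intro & Spin Lab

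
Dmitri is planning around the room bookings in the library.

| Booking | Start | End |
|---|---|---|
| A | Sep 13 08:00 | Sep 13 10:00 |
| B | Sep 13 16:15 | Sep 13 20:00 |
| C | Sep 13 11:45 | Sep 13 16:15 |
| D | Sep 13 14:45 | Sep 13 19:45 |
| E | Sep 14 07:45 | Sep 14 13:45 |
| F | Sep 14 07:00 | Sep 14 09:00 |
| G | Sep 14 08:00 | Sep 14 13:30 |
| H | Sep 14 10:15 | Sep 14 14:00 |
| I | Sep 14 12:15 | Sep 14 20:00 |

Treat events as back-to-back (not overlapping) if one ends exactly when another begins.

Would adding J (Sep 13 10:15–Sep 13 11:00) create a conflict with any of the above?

A: ends Sep 13 10:00 at or before J starts Sep 13 10:15 → clear.
C: starts Sep 13 11:45 at or after J ends Sep 13 11:00 → clear.
D: starts Sep 13 14:45 at or after J ends Sep 13 11:00 → clear.
B: starts Sep 13 16:15 at or after J ends Sep 13 11:00 → clear.
F: starts Sep 14 07:00 at or after J ends Sep 13 11:00 → clear.
E: starts Sep 14 07:45 at or after J ends Sep 13 11:00 → clear.
G: starts Sep 14 08:00 at or after J ends Sep 13 11:00 → clear.
H: starts Sep 14 10:15 at or after J ends Sep 13 11:00 → clear.
I: starts Sep 14 12:15 at or after J ends Sep 13 11:00 → clear.

No — it doesn't clash with anything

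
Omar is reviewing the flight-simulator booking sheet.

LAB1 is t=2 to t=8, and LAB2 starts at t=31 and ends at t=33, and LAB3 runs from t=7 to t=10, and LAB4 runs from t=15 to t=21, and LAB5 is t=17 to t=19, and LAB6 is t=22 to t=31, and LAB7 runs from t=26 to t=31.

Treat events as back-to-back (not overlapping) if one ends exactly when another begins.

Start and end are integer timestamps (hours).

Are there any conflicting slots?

Yes

Sorted by start: LAB1, LAB3, LAB4, LAB5, LAB6, LAB7, LAB2.
LAB3 starts before LAB1 ends → LAB1 and LAB3 overlap.
That's a conflict, so the schedule is not conflict-free.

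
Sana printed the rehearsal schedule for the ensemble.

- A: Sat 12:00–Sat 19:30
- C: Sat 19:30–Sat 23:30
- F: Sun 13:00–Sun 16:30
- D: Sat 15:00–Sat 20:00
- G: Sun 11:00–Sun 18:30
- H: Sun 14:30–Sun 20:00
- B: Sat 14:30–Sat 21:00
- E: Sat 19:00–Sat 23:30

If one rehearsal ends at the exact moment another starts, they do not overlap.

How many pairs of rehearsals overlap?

Sorted by start: A, B, D, E, C, G, F, H.
B starts before A ends → A and B overlap.
D starts before A ends → A and D overlap.
E starts before A ends → A and E overlap.
C starts exactly when A ends (back-to-back, no overlap), so nothing later overlaps A either.
D starts before B ends → B and D overlap.
E starts before B ends → B and E overlap.
C starts before B ends → B and C overlap.
G starts after B ends, so nothing later overlaps B either.
E starts before D ends → D and E overlap.
C starts before D ends → D and C overlap.
G starts after D ends, so nothing later overlaps D either.
C starts before E ends → E and C overlap.
G starts after E ends, so nothing later overlaps E either.
G starts after C ends, so nothing later overlaps C either.
F starts before G ends → G and F overlap.
H starts before G ends → G and H overlap.
H starts before F ends → F and H overlap.
Overlapping pairs: A & B, A & D, A & E, B & C, B & D, B & E, C & D, C & E, D & E, F & G, F & H, G & H — 12 in total.

12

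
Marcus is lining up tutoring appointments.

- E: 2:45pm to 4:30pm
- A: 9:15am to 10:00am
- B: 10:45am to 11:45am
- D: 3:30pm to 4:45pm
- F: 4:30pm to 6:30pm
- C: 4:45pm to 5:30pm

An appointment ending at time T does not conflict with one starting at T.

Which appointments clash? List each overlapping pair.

Sorted by start: A, B, E, D, F, C.
B starts after A ends; A is clear from here.
E starts after B ends; B is clear from here.
D starts before E ends → E and D overlap.
F starts exactly when E ends (back-to-back, no overlap); E is clear from here.
F starts before D ends → D and F overlap.
C starts exactly when D ends (back-to-back, no overlap).
C starts before F ends → F and C overlap.

C & F, D & E, D & F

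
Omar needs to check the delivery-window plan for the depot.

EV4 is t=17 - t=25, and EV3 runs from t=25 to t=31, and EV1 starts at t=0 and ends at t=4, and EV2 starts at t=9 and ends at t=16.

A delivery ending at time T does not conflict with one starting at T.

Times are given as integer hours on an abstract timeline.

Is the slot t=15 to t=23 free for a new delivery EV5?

No — it overlaps EV2, EV4

EV1: ends t=4 at or before EV5 starts t=15 → clear.
EV2: starts t=9 before EV5 ends t=23, and ends t=16 after EV5 starts t=15 → overlap.
EV4: starts t=17 before EV5 ends t=23, and ends t=25 after EV5 starts t=15 → overlap.
EV3: starts t=25 at or after EV5 ends t=23 → clear.
EV5 overlaps EV2, EV4.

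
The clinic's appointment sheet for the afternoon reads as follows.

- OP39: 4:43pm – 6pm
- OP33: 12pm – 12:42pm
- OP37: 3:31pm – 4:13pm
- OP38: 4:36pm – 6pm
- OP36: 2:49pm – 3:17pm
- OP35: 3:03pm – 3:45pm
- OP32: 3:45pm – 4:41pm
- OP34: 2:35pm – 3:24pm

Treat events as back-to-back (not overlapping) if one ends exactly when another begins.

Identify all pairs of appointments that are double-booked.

OP32 & OP37, OP32 & OP38, OP34 & OP35, OP34 & OP36, OP35 & OP36, OP35 & OP37, OP38 & OP39

Two intervals overlap when each starts before the other ends.
Sorted by start: OP33, OP34, OP36, OP35, OP37, OP32, OP38, OP39.
OP34 starts after OP33 ends, so OP33 has no further overlaps.
OP36 starts before OP34 ends → OP34 and OP36 overlap.
OP35 starts before OP34 ends → OP34 and OP35 overlap.
OP37 starts after OP34 ends, so OP34 has no further overlaps.
OP35 starts before OP36 ends → OP36 and OP35 overlap.
OP37 starts after OP36 ends, so OP36 has no further overlaps.
OP37 starts before OP35 ends → OP35 and OP37 overlap.
OP32 starts exactly when OP35 ends (back-to-back, no overlap), so OP35 has no further overlaps.
OP32 starts before OP37 ends → OP37 and OP32 overlap.
OP38 starts after OP37 ends, so OP37 has no further overlaps.
OP38 starts before OP32 ends → OP32 and OP38 overlap.
OP39 starts after OP32 ends.
OP39 starts before OP38 ends → OP38 and OP39 overlap.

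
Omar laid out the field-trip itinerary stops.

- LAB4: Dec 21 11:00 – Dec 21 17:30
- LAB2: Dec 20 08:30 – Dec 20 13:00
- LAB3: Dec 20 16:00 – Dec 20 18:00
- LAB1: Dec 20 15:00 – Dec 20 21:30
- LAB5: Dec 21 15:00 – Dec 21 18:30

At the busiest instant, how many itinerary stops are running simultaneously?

2

Sweep the timeline, counting +1 at each start and −1 at each end (ends before starts at a tie):
Dec 20 08:30 start LAB2 → 1
Dec 20 13:00 end LAB2 → 0
Dec 20 15:00 start LAB1 → 1
Dec 20 16:00 start LAB3 → 2
Dec 20 18:00 end LAB3 → 1
Dec 20 21:30 end LAB1 → 0
Dec 21 11:00 start LAB4 → 1
Dec 21 15:00 start LAB5 → 2
Dec 21 17:30 end LAB4 → 1
Dec 21 18:30 end LAB5 → 0
Peak is 2, at Dec 20 16:00 (LAB1, LAB3).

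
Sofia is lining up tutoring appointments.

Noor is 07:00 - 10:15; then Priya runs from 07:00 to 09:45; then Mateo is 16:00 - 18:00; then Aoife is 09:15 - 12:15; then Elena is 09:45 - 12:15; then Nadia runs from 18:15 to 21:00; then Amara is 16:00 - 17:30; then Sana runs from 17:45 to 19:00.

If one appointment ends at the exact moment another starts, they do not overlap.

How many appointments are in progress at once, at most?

Sweep the timeline, counting +1 at each start and −1 at each end (ends before starts at a tie):
07:00 start Noor → 1
07:00 start Priya → 2
09:15 start Aoife → 3
09:45 end Priya → 2
09:45 start Elena → 3
10:15 end Noor → 2
12:15 end Aoife → 1
12:15 end Elena → 0
16:00 start Amara → 1
16:00 start Mateo → 2
17:30 end Amara → 1
17:45 start Sana → 2
18:00 end Mateo → 1
18:15 start Nadia → 2
19:00 end Sana → 1
21:00 end Nadia → 0
Peak is 3, at 09:15 (Aoife, Noor, Priya).

3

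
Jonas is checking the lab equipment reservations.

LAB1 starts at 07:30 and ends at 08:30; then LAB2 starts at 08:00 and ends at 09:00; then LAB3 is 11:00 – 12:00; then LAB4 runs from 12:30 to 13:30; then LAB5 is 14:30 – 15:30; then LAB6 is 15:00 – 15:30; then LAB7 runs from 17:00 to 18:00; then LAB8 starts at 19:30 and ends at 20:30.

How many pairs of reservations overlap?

Two intervals overlap when each starts before the other ends.
Sorted by start: LAB1, LAB2, LAB3, LAB4, LAB5, LAB6, LAB7, LAB8.
LAB2 starts before LAB1 ends → LAB1 and LAB2 overlap.
LAB3 starts after LAB1 ends — done with LAB1.
LAB3 starts after LAB2 ends — done with LAB2.
LAB4 starts after LAB3 ends — done with LAB3.
LAB5 starts after LAB4 ends — done with LAB4.
LAB6 starts before LAB5 ends → LAB5 and LAB6 overlap.
LAB7 starts after LAB5 ends — done with LAB5.
LAB7 starts after LAB6 ends — done with LAB6.
LAB8 starts after LAB7 ends.
Overlapping pairs: LAB1 & LAB2, LAB5 & LAB6 — 2 in total.

2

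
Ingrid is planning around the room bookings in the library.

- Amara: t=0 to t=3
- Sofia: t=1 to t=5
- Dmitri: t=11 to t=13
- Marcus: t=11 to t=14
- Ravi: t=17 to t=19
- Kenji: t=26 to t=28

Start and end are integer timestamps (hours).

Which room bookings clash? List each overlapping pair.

Sorted by start: Amara, Sofia, Dmitri, Marcus, Ravi, Kenji.
Sofia starts before Amara ends → Amara and Sofia overlap.
Dmitri starts after Amara ends, so nothing later overlaps Amara either.
Dmitri starts after Sofia ends, so nothing later overlaps Sofia either.
Marcus starts before Dmitri ends → Dmitri and Marcus overlap.
Ravi starts after Dmitri ends, so nothing later overlaps Dmitri either.
Ravi starts after Marcus ends, so nothing later overlaps Marcus either.
Kenji starts after Ravi ends.

Amara & Sofia, Dmitri & Marcus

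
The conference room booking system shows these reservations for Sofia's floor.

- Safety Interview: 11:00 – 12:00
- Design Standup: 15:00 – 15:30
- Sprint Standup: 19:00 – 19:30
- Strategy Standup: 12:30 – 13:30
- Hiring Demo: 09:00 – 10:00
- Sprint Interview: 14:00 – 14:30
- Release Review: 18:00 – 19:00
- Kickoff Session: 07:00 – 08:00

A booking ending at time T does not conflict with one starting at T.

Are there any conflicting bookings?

No

Two intervals overlap when each starts before the other ends.
Sorted by start: Kickoff Session, Hiring Demo, Safety Interview, Strategy Standup, Sprint Interview, Design Standup, Release Review, Sprint Standup.
Hiring Demo starts after Kickoff Session ends, so nothing later overlaps Kickoff Session either.
Safety Interview starts after Hiring Demo ends, so nothing later overlaps Hiring Demo either.
Strategy Standup starts after Safety Interview ends, so nothing later overlaps Safety Interview either.
Sprint Interview starts after Strategy Standup ends, so nothing later overlaps Strategy Standup either.
Design Standup starts after Sprint Interview ends, so nothing later overlaps Sprint Interview either.
Release Review starts after Design Standup ends, so nothing later overlaps Design Standup either.
Sprint Standup starts exactly when Release Review ends (back-to-back, no overlap).
Every pair is clear; the schedule has no overlaps.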